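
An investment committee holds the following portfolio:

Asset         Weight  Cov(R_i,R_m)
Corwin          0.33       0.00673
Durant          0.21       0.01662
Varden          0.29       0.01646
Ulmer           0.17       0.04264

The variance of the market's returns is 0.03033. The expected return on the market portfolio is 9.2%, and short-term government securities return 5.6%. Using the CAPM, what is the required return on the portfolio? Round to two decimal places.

β_Corwin = 0.00673 / 0.03033 = 0.2219
β_Durant = 0.01662 / 0.03033 = 0.5480
β_Varden = 0.01646 / 0.03033 = 0.5427
β_Ulmer = 0.04264 / 0.03033 = 1.4059
β_P = Σ w_i β_i = 0.33×0.2219 + 0.21×0.5480 + 0.29×0.5427 + 0.17×1.4059 = 0.5847
MRP = 9.2% − 5.6% = 3.60%
E(R_P) = R_f + β_P × MRP = 5.6% + 0.5847 × 3.6% = 7.70%

7.70%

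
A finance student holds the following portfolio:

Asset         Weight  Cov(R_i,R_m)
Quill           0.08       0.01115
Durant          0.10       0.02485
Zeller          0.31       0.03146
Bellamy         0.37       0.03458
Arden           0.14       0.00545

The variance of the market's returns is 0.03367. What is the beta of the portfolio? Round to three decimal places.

β_Quill = 0.01115 / 0.03367 = 0.3312
β_Durant = 0.02485 / 0.03367 = 0.7380
β_Zeller = 0.03146 / 0.03367 = 0.9344
β_Bellamy = 0.03458 / 0.03367 = 1.0270
β_Arden = 0.00545 / 0.03367 = 0.1619
β_P = Σ w_i β_i = 0.08×0.3312 + 0.10×0.7380 + 0.31×0.9344 + 0.37×1.0270 + 0.14×0.1619 = 0.7926

0.793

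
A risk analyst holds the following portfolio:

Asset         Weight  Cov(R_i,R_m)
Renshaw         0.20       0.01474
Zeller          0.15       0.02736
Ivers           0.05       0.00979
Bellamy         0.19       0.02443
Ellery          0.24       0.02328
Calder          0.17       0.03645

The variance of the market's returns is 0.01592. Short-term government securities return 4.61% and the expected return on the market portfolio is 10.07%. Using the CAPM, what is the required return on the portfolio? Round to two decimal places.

12.83%

β_Renshaw = 0.01474 / 0.01592 = 0.9259
β_Zeller = 0.02736 / 0.01592 = 1.7186
β_Ivers = 0.00979 / 0.01592 = 0.6149
β_Bellamy = 0.02443 / 0.01592 = 1.5345
β_Ellery = 0.02328 / 0.01592 = 1.4623
β_Calder = 0.03645 / 0.01592 = 2.2896
β_P = Σ w_i β_i = 0.20×0.9259 + 0.15×1.7186 + 0.05×0.6149 + 0.19×1.5345 + 0.24×1.4623 + 0.17×2.2896 = 1.5055
MRP = 10.07% − 4.61% = 5.46%
E(R_P) = R_f + β_P × MRP = 4.61% + 1.5055 × 5.46% = 12.83%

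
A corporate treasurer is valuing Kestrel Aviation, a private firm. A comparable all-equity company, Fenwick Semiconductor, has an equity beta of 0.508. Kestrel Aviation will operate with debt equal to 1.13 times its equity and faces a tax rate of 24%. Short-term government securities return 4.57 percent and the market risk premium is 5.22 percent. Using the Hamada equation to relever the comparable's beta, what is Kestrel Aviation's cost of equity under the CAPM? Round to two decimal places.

9.50%

β_L = β_U × [1 + (1 − t)(D/E)] = 0.508 × [1 + (1 − 0.24) × 1.13]
    = 0.508 × [1 + 0.76 × 1.13] = 0.508 × 1.8588 = 0.9443
E(R) = R_f + β_L × MRP = 4.57% + 0.9443 × 5.22% = 9.50%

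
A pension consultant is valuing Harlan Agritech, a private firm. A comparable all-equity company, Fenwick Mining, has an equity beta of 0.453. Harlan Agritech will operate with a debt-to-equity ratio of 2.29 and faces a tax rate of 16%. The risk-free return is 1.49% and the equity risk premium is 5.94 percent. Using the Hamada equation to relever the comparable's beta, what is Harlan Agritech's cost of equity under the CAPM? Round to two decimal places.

β_L = β_U × [1 + (1 − t)(D/E)] = 0.453 × [1 + (1 − 0.16) × 2.29]
    = 0.453 × [1 + 0.84 × 2.29] = 0.453 × 2.9236 = 1.3244
E(R) = R_f + β_L × MRP = 1.49% + 1.3244 × 5.94% = 9.36%

9.36%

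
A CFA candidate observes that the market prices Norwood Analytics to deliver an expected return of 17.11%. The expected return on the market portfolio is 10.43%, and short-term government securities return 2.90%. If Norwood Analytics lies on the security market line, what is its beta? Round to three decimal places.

1.887

MRP = 10.43% − 2.90% = 7.53%
β = (E(R) − R_f) / MRP = (17.11% − 2.90%) / 7.53% = 14.21% / 7.53% = 1.887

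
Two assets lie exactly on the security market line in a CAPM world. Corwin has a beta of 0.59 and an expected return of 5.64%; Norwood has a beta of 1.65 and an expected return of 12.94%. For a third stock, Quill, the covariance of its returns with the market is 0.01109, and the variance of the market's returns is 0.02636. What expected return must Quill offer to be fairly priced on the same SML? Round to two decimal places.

MRP = (12.94% − 5.64%) / (1.65 − 0.59) = 6.8868%
R_f = 5.64% − 0.59 × 6.8868% = 1.5768%
β_Quill = Cov / Var(R_m) = 0.01109 / 0.02636 = 0.4207
E(R_Quill) = R_f + β × MRP = 1.5768% + 0.4207 × 6.8868% = 4.47%

4.47%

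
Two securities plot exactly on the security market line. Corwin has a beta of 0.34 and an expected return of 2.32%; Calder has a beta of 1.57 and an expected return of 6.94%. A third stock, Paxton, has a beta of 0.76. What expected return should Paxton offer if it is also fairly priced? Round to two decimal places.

MRP (SML slope) = (6.94% − 2.32%) / (1.57 − 0.34) = 4.62% / 1.23 = 3.7561%
R_f (intercept) = 2.32% − 0.34 × 3.7561% = 1.0429%
E(R_Paxton) = R_f + β × MRP = 1.0429% + 0.76 × 3.7561% = 3.90%

3.90%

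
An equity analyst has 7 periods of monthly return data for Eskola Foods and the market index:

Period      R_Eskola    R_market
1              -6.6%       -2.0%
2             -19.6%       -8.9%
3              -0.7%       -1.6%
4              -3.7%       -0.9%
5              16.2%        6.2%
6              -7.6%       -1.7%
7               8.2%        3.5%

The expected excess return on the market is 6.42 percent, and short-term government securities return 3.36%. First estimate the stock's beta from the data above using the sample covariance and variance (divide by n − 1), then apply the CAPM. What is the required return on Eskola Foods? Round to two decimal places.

Mean R_i = (-6.6 − 19.6 − 0.7 − 3.7 + 16.2 − 7.6 + 8.2) / 7 = -1.9714%
Mean R_m = (-2.0 − 8.9 − 1.6 − 0.9 + 6.2 − 1.7 + 3.5) / 7 = -0.7714%
Σ(R_i − R̄_i)(R_m − R̄_m) = 323.5043  ⇒  Cov = 323.5043 / 6 = 53.9174
Σ(R_m − R̄_m)² = 135.9943  ⇒  Var(R_m) = 135.9943 / 6 = 22.6657
β = Cov / Var(R_m) = 53.9174 / 22.6657 = 2.3788
E(R) = R_f + β × MRP = 3.36% + 2.3788 × 6.42% = 18.63%

18.63%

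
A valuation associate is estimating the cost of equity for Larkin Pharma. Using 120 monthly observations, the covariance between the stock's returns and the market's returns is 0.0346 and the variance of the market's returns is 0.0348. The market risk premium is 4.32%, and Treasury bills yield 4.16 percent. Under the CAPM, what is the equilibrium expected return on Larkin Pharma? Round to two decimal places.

8.46%

β = Cov(R_i, R_m) / Var(R_m) = 0.0346 / 0.0348 = 0.9943
E(R) = R_f + β × MRP = 4.16% + 0.9943 × 4.32% = 8.46%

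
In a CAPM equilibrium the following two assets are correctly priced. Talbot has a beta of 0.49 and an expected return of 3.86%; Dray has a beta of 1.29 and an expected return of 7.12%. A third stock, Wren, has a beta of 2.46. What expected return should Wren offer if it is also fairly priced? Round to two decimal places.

11.89%

MRP (SML slope) = (7.12% − 3.86%) / (1.29 − 0.49) = 3.26% / 0.80 = 4.0750%
R_f (intercept) = 3.86% − 0.49 × 4.0750% = 1.8633%
E(R_Wren) = R_f + β × MRP = 1.8633% + 2.46 × 4.0750% = 11.89%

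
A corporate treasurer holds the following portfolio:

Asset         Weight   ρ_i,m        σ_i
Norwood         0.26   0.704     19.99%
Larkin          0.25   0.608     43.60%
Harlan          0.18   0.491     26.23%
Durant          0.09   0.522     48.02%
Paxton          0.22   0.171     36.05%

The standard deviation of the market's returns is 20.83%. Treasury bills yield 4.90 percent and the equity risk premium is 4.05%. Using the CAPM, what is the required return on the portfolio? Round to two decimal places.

8.05%

β_Norwood = 0.704 × 19.99% / 20.83% = 0.6756
β_Larkin = 0.608 × 43.60% / 20.83% = 1.2726
β_Harlan = 0.491 × 26.23% / 20.83% = 0.6183
β_Durant = 0.522 × 48.02% / 20.83% = 1.2034
β_Paxton = 0.171 × 36.05% / 20.83% = 0.2959
β_P = Σ w_i β_i = 0.26×0.6756 + 0.25×1.2726 + 0.18×0.6183 + 0.09×1.2034 + 0.22×0.2959 = 0.7785
E(R_P) = R_f + β_P × MRP = 4.90% + 0.7785 × 4.05% = 8.05%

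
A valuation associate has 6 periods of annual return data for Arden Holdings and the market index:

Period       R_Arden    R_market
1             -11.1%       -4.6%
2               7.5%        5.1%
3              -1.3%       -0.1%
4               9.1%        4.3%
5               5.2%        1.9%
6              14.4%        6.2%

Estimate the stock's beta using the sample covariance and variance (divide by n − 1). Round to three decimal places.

Mean R_i = (-11.1 + 7.5 − 1.3 + 9.1 + 5.2 + 14.4) / 6 = 3.9667%
Mean R_m = (-4.6 + 5.1 − 0.1 + 4.3 + 1.9 + 6.2) / 6 = 2.1333%
Σ(R_i − R̄_i)(R_m − R̄_m) = 176.9567  ⇒  Cov = 176.9567 / 5 = 35.3913
Σ(R_m − R̄_m)² = 80.4133  ⇒  Var(R_m) = 80.4133 / 5 = 16.0827
β = Cov / Var(R_m) = 35.3913 / 16.0827 = 2.2006

2.201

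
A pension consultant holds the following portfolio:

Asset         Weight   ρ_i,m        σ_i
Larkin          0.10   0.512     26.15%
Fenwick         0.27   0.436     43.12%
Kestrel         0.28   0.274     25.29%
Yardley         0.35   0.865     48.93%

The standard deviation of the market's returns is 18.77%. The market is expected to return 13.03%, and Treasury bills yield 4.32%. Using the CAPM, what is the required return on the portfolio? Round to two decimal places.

β_Larkin = 0.512 × 26.15% / 18.77% = 0.7133
β_Fenwick = 0.436 × 43.12% / 18.77% = 1.0016
β_Kestrel = 0.274 × 25.29% / 18.77% = 0.3692
β_Yardley = 0.865 × 48.93% / 18.77% = 2.2549
β_P = Σ w_i β_i = 0.10×0.7133 + 0.27×1.0016 + 0.28×0.3692 + 0.35×2.2549 = 1.2344
MRP = 13.03% − 4.32% = 8.71%
E(R_P) = R_f + β_P × MRP = 4.32% + 1.2344 × 8.71% = 15.07%

15.07%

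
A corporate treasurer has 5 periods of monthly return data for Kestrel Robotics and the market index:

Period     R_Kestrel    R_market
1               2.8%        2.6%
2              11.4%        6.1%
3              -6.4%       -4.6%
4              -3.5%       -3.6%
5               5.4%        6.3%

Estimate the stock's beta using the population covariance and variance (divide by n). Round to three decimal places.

1.287

Mean R_i = (2.8 + 11.4 − 6.4 − 3.5 + 5.4) / 5 = 1.9400%
Mean R_m = (2.6 + 6.1 − 4.6 − 3.6 + 6.3) / 5 = 1.3600%
Σ(R_i − R̄_i)(R_m − R̄_m) = 139.6880  ⇒  Cov = 139.6880 / 5 = 27.9376
Σ(R_m − R̄_m)² = 108.5320  ⇒  Var(R_m) = 108.5320 / 5 = 21.7064
β = Cov / Var(R_m) = 27.9376 / 21.7064 = 1.2871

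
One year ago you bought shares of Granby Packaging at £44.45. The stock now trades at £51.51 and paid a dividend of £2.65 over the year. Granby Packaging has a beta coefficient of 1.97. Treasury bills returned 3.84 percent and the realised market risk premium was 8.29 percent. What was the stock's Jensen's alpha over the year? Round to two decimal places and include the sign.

+1.67%

Realised HPR = (P1 + D1 − P0) / P0 = (51.51 + 2.65 − 44.45) / 44.45 = 9.71 / 44.45 = 21.8448%
CAPM required = R_f + β·MRP = 3.84% + 1.97 × 8.29% = 20.1713%
α = realised − required = 21.8448% − 20.1713% = +1.67%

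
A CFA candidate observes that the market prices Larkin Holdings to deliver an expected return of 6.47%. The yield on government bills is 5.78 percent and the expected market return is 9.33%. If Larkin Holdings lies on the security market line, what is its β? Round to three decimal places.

0.194

MRP = 9.33% − 5.78% = 3.55%
β = (E(R) − R_f) / MRP = (6.47% − 5.78%) / 3.55% = 0.69% / 3.55% = 0.194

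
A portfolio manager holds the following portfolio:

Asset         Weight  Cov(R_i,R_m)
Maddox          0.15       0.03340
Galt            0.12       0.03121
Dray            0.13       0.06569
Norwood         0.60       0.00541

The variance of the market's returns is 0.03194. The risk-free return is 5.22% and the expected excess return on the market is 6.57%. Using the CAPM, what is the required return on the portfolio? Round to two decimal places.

β_Maddox = 0.03340 / 0.03194 = 1.0457
β_Galt = 0.03121 / 0.03194 = 0.9771
β_Dray = 0.06569 / 0.03194 = 2.0567
β_Norwood = 0.00541 / 0.03194 = 0.1694
β_P = Σ w_i β_i = 0.15×1.0457 + 0.12×0.9771 + 0.13×2.0567 + 0.60×0.1694 = 0.6431
E(R_P) = R_f + β_P × MRP = 5.22% + 0.6431 × 6.57% = 9.45%

9.45%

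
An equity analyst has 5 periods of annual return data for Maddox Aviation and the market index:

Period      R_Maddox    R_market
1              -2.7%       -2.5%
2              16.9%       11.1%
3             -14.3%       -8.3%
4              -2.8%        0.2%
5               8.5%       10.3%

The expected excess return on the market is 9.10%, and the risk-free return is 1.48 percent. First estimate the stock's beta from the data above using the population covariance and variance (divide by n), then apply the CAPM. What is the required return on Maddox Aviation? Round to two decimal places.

14.04%

Mean R_i = (-2.7 + 16.9 − 14.3 − 2.8 + 8.5) / 5 = 1.1200%
Mean R_m = (-2.5 + 11.1 − 8.3 + 0.2 + 10.3) / 5 = 2.1600%
Σ(R_i − R̄_i)(R_m − R̄_m) = 387.9240  ⇒  Cov = 387.9240 / 5 = 77.5848
Σ(R_m − R̄_m)² = 281.1520  ⇒  Var(R_m) = 281.1520 / 5 = 56.2304
β = Cov / Var(R_m) = 77.5848 / 56.2304 = 1.3798
E(R) = R_f + β × MRP = 1.48% + 1.3798 × 9.10% = 14.04%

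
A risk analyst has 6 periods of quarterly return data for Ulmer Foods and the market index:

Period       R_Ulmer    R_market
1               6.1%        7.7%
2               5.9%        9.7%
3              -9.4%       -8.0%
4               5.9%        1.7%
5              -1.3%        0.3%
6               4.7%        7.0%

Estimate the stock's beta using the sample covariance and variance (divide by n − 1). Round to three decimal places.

0.871

Mean R_i = (6.1 + 5.9 − 9.4 + 5.9 − 1.3 + 4.7) / 6 = 1.9833%
Mean R_m = (7.7 + 9.7 − 8.0 + 1.7 + 0.3 + 7.0) / 6 = 3.0667%
Σ(R_i − R̄_i)(R_m − R̄_m) = 185.4467  ⇒  Cov = 185.4467 / 5 = 37.0893
Σ(R_m − R̄_m)² = 212.9333  ⇒  Var(R_m) = 212.9333 / 5 = 42.5867
β = Cov / Var(R_m) = 37.0893 / 42.5867 = 0.8709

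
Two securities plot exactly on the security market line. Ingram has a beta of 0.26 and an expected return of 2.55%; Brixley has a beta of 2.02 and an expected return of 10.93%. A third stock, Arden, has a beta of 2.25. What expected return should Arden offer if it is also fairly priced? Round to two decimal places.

12.03%

MRP (SML slope) = (10.93% − 2.55%) / (2.02 − 0.26) = 8.38% / 1.76 = 4.7614%
R_f (intercept) = 2.55% − 0.26 × 4.7614% = 1.3120%
E(R_Arden) = R_f + β × MRP = 1.3120% + 2.25 × 4.7614% = 12.03%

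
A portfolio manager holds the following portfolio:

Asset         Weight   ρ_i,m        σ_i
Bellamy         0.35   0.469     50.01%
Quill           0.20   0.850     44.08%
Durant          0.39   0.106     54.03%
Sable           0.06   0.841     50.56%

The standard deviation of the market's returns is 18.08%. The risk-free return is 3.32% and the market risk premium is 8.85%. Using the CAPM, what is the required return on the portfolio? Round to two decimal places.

β_Bellamy = 0.469 × 50.01% / 18.08% = 1.2973
β_Quill = 0.850 × 44.08% / 18.08% = 2.0723
β_Durant = 0.106 × 54.03% / 18.08% = 0.3168
β_Sable = 0.841 × 50.56% / 18.08% = 2.3518
β_P = Σ w_i β_i = 0.35×1.2973 + 0.20×2.0723 + 0.39×0.3168 + 0.06×2.3518 = 1.1332
E(R_P) = R_f + β_P × MRP = 3.32% + 1.1332 × 8.85% = 13.35%

13.35%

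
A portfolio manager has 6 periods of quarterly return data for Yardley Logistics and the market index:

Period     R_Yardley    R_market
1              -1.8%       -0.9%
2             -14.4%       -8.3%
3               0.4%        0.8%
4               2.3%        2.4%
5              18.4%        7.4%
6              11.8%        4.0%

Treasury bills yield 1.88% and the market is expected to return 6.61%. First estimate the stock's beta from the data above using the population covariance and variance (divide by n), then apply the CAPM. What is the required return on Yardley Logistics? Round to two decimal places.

Mean R_i = (-1.8 − 14.4 + 0.4 + 2.3 + 18.4 + 11.8) / 6 = 2.7833%
Mean R_m = (-0.9 − 8.3 + 0.8 + 2.4 + 7.4 + 4.0) / 6 = 0.9000%
Σ(R_i − R̄_i)(R_m − R̄_m) = 295.3100  ⇒  Cov = 295.3100 / 6 = 49.2183
Σ(R_m − R̄_m)² = 142.0000  ⇒  Var(R_m) = 142.0000 / 6 = 23.6667
β = Cov / Var(R_m) = 49.2183 / 23.6667 = 2.0796
MRP = 6.61% − 1.88% = 4.73%
E(R) = R_f + β × MRP = 1.88% + 2.0796 × 4.73% = 11.72%

11.72%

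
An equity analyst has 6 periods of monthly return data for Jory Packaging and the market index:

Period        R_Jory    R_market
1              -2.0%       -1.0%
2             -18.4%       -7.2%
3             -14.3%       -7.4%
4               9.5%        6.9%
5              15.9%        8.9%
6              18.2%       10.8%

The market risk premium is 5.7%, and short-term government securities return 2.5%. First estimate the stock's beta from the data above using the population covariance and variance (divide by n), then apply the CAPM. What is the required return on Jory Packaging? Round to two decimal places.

13.31%

Mean R_i = (-2.0 − 18.4 − 14.3 + 9.5 + 15.9 + 18.2) / 6 = 1.4833%
Mean R_m = (-1.0 − 7.2 − 7.4 + 6.9 + 8.9 + 10.8) / 6 = 1.8333%
Σ(R_i − R̄_i)(R_m − R̄_m) = 627.6033  ⇒  Cov = 627.6033 / 6 = 104.6006
Σ(R_m − R̄_m)² = 330.8933  ⇒  Var(R_m) = 330.8933 / 6 = 55.1489
β = Cov / Var(R_m) = 104.6006 / 55.1489 = 1.8967
E(R) = R_f + β × MRP = 2.5% + 1.8967 × 5.7% = 13.31%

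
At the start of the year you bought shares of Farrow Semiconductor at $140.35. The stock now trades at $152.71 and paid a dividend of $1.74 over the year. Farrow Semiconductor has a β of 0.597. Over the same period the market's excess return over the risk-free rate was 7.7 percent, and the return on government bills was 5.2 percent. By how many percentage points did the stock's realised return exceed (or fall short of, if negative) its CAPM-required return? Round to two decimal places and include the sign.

Realised HPR = (P1 + D1 − P0) / P0 = (152.71 + 1.74 − 140.35) / 140.35 = 14.10 / 140.35 = 10.0463%
CAPM required = R_f + β·MRP = 5.2% + 0.597 × 7.7% = 9.7969%
α = realised − required = 10.0463% − 9.7969% = +0.25%

+0.25%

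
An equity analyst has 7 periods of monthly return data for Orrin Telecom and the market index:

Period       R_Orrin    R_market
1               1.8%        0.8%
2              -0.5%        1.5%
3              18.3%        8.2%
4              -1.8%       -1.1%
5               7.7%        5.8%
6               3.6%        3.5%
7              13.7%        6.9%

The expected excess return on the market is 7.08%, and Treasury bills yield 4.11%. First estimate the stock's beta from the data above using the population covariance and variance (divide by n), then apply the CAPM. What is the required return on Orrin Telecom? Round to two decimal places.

Mean R_i = (1.8 − 0.5 + 18.3 − 1.8 + 7.7 + 3.6 + 13.7) / 7 = 6.1143%
Mean R_m = (0.8 + 1.5 + 8.2 − 1.1 + 5.8 + 3.5 + 6.9) / 7 = 3.6571%
Σ(R_i − R̄_i)(R_m − R̄_m) = 147.9943  ⇒  Cov = 147.9943 / 7 = 21.1420
Σ(R_m − R̄_m)² = 71.2171  ⇒  Var(R_m) = 71.2171 / 7 = 10.1739
β = Cov / Var(R_m) = 21.1420 / 10.1739 = 2.0781
E(R) = R_f + β × MRP = 4.11% + 2.0781 × 7.08% = 18.82%

18.82%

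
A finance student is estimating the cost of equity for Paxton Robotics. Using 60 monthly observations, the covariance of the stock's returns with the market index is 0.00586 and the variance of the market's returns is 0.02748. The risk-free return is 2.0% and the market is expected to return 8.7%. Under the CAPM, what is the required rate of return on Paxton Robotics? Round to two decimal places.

β = Cov(R_i, R_m) / Var(R_m) = 0.00586 / 0.02748 = 0.2132
MRP = 8.7% − 2.0% = 6.70%
E(R) = R_f + β × MRP = 2.0% + 0.2132 × 6.7% = 3.43%

3.43%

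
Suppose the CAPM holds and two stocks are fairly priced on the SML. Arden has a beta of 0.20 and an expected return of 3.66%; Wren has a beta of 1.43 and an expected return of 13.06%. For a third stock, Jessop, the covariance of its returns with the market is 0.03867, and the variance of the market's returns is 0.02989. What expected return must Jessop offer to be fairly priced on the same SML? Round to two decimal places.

MRP = (13.06% − 3.66%) / (1.43 − 0.20) = 7.6423%
R_f = 3.66% − 0.20 × 7.6423% = 2.1315%
β_Jessop = Cov / Var(R_m) = 0.03867 / 0.02989 = 1.2937
E(R_Jessop) = R_f + β × MRP = 2.1315% + 1.2937 × 7.6423% = 12.02%

12.02%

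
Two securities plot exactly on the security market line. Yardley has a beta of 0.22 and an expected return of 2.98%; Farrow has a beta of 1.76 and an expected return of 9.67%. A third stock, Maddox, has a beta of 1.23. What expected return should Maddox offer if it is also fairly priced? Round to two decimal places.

7.37%

MRP (SML slope) = (9.67% − 2.98%) / (1.76 − 0.22) = 6.69% / 1.54 = 4.3442%
R_f (intercept) = 2.98% − 0.22 × 4.3442% = 2.0243%
E(R_Maddox) = R_f + β × MRP = 2.0243% + 1.23 × 4.3442% = 7.37%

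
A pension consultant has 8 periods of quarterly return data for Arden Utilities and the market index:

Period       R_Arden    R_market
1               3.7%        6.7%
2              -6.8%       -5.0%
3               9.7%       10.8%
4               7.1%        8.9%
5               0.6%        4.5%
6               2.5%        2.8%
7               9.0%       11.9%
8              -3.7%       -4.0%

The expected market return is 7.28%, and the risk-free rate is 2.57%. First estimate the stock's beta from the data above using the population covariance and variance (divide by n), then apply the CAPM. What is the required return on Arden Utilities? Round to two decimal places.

Mean R_i = (3.7 − 6.8 + 9.7 + 7.1 + 0.6 + 2.5 + 9.0 − 3.7) / 8 = 2.7625%
Mean R_m = (6.7 − 5.0 + 10.8 + 8.9 + 4.5 + 2.8 + 11.9 − 4.0) / 8 = 4.5750%
Σ(R_i − R̄_i)(R_m − R̄_m) = 257.2325  ⇒  Cov = 257.2325 / 8 = 32.1541
Σ(R_m − R̄_m)² = 283.9950  ⇒  Var(R_m) = 283.9950 / 8 = 35.4994
β = Cov / Var(R_m) = 32.1541 / 35.4994 = 0.9058
MRP = 7.28% − 2.57% = 4.71%
E(R) = R_f + β × MRP = 2.57% + 0.9058 × 4.71% = 6.84%

6.84%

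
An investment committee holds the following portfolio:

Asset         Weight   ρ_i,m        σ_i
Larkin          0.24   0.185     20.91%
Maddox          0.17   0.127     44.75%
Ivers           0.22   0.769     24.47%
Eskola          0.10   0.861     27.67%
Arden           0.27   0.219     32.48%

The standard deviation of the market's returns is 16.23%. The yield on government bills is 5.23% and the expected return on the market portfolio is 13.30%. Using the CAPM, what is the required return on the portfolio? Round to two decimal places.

β_Larkin = 0.185 × 20.91% / 16.23% = 0.2383
β_Maddox = 0.127 × 44.75% / 16.23% = 0.3502
β_Ivers = 0.769 × 24.47% / 16.23% = 1.1594
β_Eskola = 0.861 × 27.67% / 16.23% = 1.4679
β_Arden = 0.219 × 32.48% / 16.23% = 0.4383
β_P = Σ w_i β_i = 0.24×0.2383 + 0.17×0.3502 + 0.22×1.1594 + 0.10×1.4679 + 0.27×0.4383 = 0.6369
MRP = 13.30% − 5.23% = 8.07%
E(R_P) = R_f + β_P × MRP = 5.23% + 0.6369 × 8.07% = 10.37%

10.37%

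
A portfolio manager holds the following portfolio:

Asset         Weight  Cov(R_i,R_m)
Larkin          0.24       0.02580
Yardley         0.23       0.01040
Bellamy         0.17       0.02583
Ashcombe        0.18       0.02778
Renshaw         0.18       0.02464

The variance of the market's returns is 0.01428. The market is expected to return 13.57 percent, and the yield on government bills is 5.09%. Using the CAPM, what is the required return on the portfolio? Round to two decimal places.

β_Larkin = 0.02580 / 0.01428 = 1.8067
β_Yardley = 0.01040 / 0.01428 = 0.7283
β_Bellamy = 0.02583 / 0.01428 = 1.8088
β_Ashcombe = 0.02778 / 0.01428 = 1.9454
β_Renshaw = 0.02464 / 0.01428 = 1.7255
β_P = Σ w_i β_i = 0.24×1.8067 + 0.23×0.7283 + 0.17×1.8088 + 0.18×1.9454 + 0.18×1.7255 = 1.5694
MRP = 13.57% − 5.09% = 8.48%
E(R_P) = R_f + β_P × MRP = 5.09% + 1.5694 × 8.48% = 18.40%

18.40%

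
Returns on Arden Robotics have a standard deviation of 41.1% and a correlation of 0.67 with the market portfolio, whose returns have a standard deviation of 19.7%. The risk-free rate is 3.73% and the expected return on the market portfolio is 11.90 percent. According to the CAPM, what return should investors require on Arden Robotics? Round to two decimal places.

15.15%

β = ρ × σ_i / σ_m = 0.67 × 41.1% / 19.7% = 1.3978
MRP = 11.90% − 3.73% = 8.17%
E(R) = 3.73% + 1.3978 × 8.17% = 15.15%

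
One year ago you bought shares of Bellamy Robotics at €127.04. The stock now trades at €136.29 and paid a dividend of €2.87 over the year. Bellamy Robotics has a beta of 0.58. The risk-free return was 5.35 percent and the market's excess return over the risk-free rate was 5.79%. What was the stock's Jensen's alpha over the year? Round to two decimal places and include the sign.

+0.83%

Realised HPR = (P1 + D1 − P0) / P0 = (136.29 + 2.87 − 127.04) / 127.04 = 12.12 / 127.04 = 9.5403%
CAPM required = R_f + β·MRP = 5.35% + 0.58 × 5.79% = 8.7082%
α = realised − required = 9.5403% − 8.7082% = +0.83%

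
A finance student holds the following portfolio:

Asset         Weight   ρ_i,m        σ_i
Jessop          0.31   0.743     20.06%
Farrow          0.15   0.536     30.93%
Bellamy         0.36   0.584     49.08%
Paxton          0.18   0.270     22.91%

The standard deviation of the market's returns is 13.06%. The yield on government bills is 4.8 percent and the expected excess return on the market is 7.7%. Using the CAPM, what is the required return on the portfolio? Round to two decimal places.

15.73%

β_Jessop = 0.743 × 20.06% / 13.06% = 1.1412
β_Farrow = 0.536 × 30.93% / 13.06% = 1.2694
β_Bellamy = 0.584 × 49.08% / 13.06% = 2.1947
β_Paxton = 0.270 × 22.91% / 13.06% = 0.4736
β_P = Σ w_i β_i = 0.31×1.1412 + 0.15×1.2694 + 0.36×2.1947 + 0.18×0.4736 = 1.4195
E(R_P) = R_f + β_P × MRP = 4.8% + 1.4195 × 7.7% = 15.73%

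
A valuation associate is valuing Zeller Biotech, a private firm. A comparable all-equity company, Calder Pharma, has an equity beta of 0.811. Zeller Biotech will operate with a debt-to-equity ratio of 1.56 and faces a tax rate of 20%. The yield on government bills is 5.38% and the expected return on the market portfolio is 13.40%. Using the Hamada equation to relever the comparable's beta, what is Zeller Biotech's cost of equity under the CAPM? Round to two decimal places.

β_L = β_U × [1 + (1 − t)(D/E)] = 0.811 × [1 + (1 − 0.20) × 1.56]
    = 0.811 × [1 + 0.80 × 1.56] = 0.811 × 2.2480 = 1.8231
MRP = 13.40% − 5.38% = 8.02%
E(R) = R_f + β_L × MRP = 5.38% + 1.8231 × 8.02% = 20.00%

20.00%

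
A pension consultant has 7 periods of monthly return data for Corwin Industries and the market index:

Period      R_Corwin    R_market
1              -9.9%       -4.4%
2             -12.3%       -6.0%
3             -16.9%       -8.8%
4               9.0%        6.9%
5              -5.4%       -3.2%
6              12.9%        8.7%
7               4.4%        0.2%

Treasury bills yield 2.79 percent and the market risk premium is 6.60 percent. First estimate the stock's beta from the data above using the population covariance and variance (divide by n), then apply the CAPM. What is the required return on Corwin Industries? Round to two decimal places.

Mean R_i = (-9.9 − 12.3 − 16.9 + 9.0 − 5.4 + 12.9 + 4.4) / 7 = -2.6000%
Mean R_m = (-4.4 − 6.0 − 8.8 + 6.9 − 3.2 + 8.7 + 0.2) / 7 = -0.9429%
Σ(R_i − R̄_i)(R_m − R̄_m) = 441.4100  ⇒  Cov = 441.4100 / 7 = 63.0586
Σ(R_m − R̄_m)² = 260.1571  ⇒  Var(R_m) = 260.1571 / 7 = 37.1653
β = Cov / Var(R_m) = 63.0586 / 37.1653 = 1.6967
E(R) = R_f + β × MRP = 2.79% + 1.6967 × 6.60% = 13.99%

13.99%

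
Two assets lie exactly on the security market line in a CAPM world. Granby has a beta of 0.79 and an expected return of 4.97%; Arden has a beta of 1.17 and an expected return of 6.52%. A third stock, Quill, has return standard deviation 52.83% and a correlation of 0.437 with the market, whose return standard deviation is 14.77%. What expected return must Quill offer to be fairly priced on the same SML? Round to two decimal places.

8.12%

MRP = (6.52% − 4.97%) / (1.17 − 0.79) = 4.0789%
R_f = 4.97% − 0.79 × 4.0789% = 1.7477%
β_Quill = ρ·σ_i/σ_m = 0.437 × 52.83 / 14.77 = 1.5631
E(R_Quill) = R_f + β × MRP = 1.7477% + 1.5631 × 4.0789% = 8.12%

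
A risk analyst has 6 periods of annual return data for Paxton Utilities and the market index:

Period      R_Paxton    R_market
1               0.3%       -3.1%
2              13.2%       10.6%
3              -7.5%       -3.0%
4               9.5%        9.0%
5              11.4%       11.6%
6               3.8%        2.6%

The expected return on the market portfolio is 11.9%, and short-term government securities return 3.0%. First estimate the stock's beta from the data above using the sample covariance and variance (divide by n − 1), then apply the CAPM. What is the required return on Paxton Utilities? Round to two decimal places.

12.77%

Mean R_i = (0.3 + 13.2 − 7.5 + 9.5 + 11.4 + 3.8) / 6 = 5.1167%
Mean R_m = (-3.1 + 10.6 − 3.0 + 9.0 + 11.6 + 2.6) / 6 = 4.6167%
Σ(R_i − R̄_i)(R_m − R̄_m) = 247.3783  ⇒  Cov = 247.3783 / 5 = 49.4757
Σ(R_m − R̄_m)² = 225.4083  ⇒  Var(R_m) = 225.4083 / 5 = 45.0817
β = Cov / Var(R_m) = 49.4757 / 45.0817 = 1.0975
MRP = 11.9% − 3.0% = 8.90%
E(R) = R_f + β × MRP = 3.0% + 1.0975 × 8.9% = 12.77%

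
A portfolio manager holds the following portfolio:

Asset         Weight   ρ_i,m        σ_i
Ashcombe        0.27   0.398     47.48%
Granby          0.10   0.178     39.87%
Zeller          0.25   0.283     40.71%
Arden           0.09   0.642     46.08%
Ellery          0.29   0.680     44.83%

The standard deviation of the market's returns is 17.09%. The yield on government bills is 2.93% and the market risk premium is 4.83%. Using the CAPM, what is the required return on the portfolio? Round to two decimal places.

8.64%

β_Ashcombe = 0.398 × 47.48% / 17.09% = 1.1057
β_Granby = 0.178 × 39.87% / 17.09% = 0.4153
β_Zeller = 0.283 × 40.71% / 17.09% = 0.6741
β_Arden = 0.642 × 46.08% / 17.09% = 1.7310
β_Ellery = 0.680 × 44.83% / 17.09% = 1.7838
β_P = Σ w_i β_i = 0.27×1.1057 + 0.10×0.4153 + 0.25×0.6741 + 0.09×1.7310 + 0.29×1.7838 = 1.1817
E(R_P) = R_f + β_P × MRP = 2.93% + 1.1817 × 4.83% = 8.64%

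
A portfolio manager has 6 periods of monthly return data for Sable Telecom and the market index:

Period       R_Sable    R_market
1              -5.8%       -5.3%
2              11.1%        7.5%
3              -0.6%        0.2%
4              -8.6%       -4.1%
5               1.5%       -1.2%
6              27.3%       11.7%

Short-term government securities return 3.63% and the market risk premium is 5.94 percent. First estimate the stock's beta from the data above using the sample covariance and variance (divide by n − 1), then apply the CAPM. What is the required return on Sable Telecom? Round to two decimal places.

Mean R_i = (-5.8 + 11.1 − 0.6 − 8.6 + 1.5 + 27.3) / 6 = 4.1500%
Mean R_m = (-5.3 + 7.5 + 0.2 − 4.1 − 1.2 + 11.7) / 6 = 1.4667%
Σ(R_i − R̄_i)(R_m − R̄_m) = 430.2200  ⇒  Cov = 430.2200 / 5 = 86.0440
Σ(R_m − R̄_m)² = 226.6133  ⇒  Var(R_m) = 226.6133 / 5 = 45.3227
β = Cov / Var(R_m) = 86.0440 / 45.3227 = 1.8985
E(R) = R_f + β × MRP = 3.63% + 1.8985 × 5.94% = 14.91%

14.91%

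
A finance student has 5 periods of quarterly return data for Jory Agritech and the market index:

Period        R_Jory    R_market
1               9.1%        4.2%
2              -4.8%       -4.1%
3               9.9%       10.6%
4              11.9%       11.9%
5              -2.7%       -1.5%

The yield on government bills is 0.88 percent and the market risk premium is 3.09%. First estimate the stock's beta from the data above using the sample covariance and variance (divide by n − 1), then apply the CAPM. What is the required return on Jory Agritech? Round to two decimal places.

4.09%

Mean R_i = (9.1 − 4.8 + 9.9 + 11.9 − 2.7) / 5 = 4.6800%
Mean R_m = (4.2 − 4.1 + 10.6 + 11.9 − 1.5) / 5 = 4.2200%
Σ(R_i − R̄_i)(R_m − R̄_m) = 209.7520  ⇒  Cov = 209.7520 / 4 = 52.4380
Σ(R_m − R̄_m)² = 201.6280  ⇒  Var(R_m) = 201.6280 / 4 = 50.4070
β = Cov / Var(R_m) = 52.4380 / 50.4070 = 1.0403
E(R) = R_f + β × MRP = 0.88% + 1.0403 × 3.09% = 4.09%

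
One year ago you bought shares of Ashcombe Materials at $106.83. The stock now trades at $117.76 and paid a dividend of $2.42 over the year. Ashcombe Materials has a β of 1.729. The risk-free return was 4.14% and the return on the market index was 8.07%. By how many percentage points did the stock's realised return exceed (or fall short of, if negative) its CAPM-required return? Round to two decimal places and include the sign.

Realised HPR = (P1 + D1 − P0) / P0 = (117.76 + 2.42 − 106.83) / 106.83 = 13.35 / 106.83 = 12.4965%
MRP = 8.07% − 4.14% = 3.93%
CAPM required = R_f + β·MRP = 4.14% + 1.729 × 3.93% = 10.93497%
α = realised − required = 12.4965% − 10.93497% = +1.56%

+1.56%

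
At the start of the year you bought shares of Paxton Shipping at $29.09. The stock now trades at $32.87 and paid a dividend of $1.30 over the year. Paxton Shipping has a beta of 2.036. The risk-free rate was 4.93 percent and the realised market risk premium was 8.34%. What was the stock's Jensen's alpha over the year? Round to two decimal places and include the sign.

-4.45%

Realised HPR = (P1 + D1 − P0) / P0 = (32.87 + 1.30 − 29.09) / 29.09 = 5.08 / 29.09 = 17.4630%
CAPM required = R_f + β·MRP = 4.93% + 2.036 × 8.34% = 21.91024%
α = realised − required = 17.4630% − 21.91024% = -4.45%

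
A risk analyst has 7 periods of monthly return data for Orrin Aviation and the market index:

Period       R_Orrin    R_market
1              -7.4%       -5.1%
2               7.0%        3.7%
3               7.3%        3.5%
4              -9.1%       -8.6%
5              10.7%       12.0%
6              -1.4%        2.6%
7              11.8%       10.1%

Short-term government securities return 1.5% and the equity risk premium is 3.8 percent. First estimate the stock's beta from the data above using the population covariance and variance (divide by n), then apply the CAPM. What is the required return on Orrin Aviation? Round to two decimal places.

Mean R_i = (-7.4 + 7.0 + 7.3 − 9.1 + 10.7 − 1.4 + 11.8) / 7 = 2.7000%
Mean R_m = (-5.1 + 3.7 + 3.5 − 8.6 + 12.0 + 2.6 + 10.1) / 7 = 2.6000%
Σ(R_i − R̄_i)(R_m − R̄_m) = 362.2500  ⇒  Cov = 362.2500 / 7 = 51.7500
Σ(R_m − R̄_m)² = 331.3600  ⇒  Var(R_m) = 331.3600 / 7 = 47.3371
β = Cov / Var(R_m) = 51.7500 / 47.3371 = 1.0932
E(R) = R_f + β × MRP = 1.5% + 1.0932 × 3.8% = 5.65%

5.65%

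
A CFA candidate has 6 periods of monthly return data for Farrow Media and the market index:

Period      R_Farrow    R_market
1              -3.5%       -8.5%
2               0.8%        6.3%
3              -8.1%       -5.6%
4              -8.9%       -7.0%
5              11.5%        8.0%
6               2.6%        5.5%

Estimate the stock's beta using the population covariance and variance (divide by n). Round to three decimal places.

0.865

Mean R_i = (-3.5 + 0.8 − 8.1 − 8.9 + 11.5 + 2.6) / 6 = -0.9333%
Mean R_m = (-8.5 + 6.3 − 5.6 − 7.0 + 8.0 + 5.5) / 6 = -0.2167%
Σ(R_i − R̄_i)(R_m − R̄_m) = 247.5367  ⇒  Cov = 247.5367 / 6 = 41.2561
Σ(R_m − R̄_m)² = 286.2683  ⇒  Var(R_m) = 286.2683 / 6 = 47.7114
β = Cov / Var(R_m) = 41.2561 / 47.7114 = 0.8647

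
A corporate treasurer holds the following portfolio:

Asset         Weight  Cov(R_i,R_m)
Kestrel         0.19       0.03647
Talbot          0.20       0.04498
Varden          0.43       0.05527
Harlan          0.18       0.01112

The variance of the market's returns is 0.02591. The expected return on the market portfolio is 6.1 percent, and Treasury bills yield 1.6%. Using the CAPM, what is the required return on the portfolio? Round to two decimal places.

8.84%

β_Kestrel = 0.03647 / 0.02591 = 1.4076
β_Talbot = 0.04498 / 0.02591 = 1.7360
β_Varden = 0.05527 / 0.02591 = 2.1332
β_Harlan = 0.01112 / 0.02591 = 0.4292
β_P = Σ w_i β_i = 0.19×1.4076 + 0.20×1.7360 + 0.43×2.1332 + 0.18×0.4292 = 1.6092
MRP = 6.1% − 1.6% = 4.50%
E(R_P) = R_f + β_P × MRP = 1.6% + 1.6092 × 4.5% = 8.84%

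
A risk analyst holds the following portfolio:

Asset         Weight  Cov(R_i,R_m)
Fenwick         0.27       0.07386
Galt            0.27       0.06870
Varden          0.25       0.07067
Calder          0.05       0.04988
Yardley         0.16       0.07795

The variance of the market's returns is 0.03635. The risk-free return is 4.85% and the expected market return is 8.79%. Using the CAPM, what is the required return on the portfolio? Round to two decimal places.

12.56%

β_Fenwick = 0.07386 / 0.03635 = 2.0319
β_Galt = 0.06870 / 0.03635 = 1.8900
β_Varden = 0.07067 / 0.03635 = 1.9442
β_Calder = 0.04988 / 0.03635 = 1.3722
β_Yardley = 0.07795 / 0.03635 = 2.1444
β_P = Σ w_i β_i = 0.27×2.0319 + 0.27×1.8900 + 0.25×1.9442 + 0.05×1.3722 + 0.16×2.1444 = 1.9567
MRP = 8.79% − 4.85% = 3.94%
E(R_P) = R_f + β_P × MRP = 4.85% + 1.9567 × 3.94% = 12.56%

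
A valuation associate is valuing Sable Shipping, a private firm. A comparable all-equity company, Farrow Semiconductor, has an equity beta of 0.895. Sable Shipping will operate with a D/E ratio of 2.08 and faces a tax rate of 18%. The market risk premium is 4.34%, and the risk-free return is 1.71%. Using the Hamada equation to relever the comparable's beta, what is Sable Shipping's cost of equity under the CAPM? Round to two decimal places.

β_L = β_U × [1 + (1 − t)(D/E)] = 0.895 × [1 + (1 − 0.18) × 2.08]
    = 0.895 × [1 + 0.82 × 2.08] = 0.895 × 2.7056 = 2.4215
E(R) = R_f + β_L × MRP = 1.71% + 2.4215 × 4.34% = 12.22%

12.22%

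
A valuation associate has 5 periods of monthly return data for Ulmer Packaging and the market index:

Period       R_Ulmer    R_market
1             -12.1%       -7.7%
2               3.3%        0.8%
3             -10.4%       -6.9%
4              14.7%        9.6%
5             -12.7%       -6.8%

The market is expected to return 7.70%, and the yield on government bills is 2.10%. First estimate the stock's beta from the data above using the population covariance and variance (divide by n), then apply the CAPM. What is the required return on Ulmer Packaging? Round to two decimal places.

Mean R_i = (-12.1 + 3.3 − 10.4 + 14.7 − 12.7) / 5 = -3.4400%
Mean R_m = (-7.7 + 0.8 − 6.9 + 9.6 − 6.8) / 5 = -2.2000%
Σ(R_i − R̄_i)(R_m − R̄_m) = 357.2100  ⇒  Cov = 357.2100 / 5 = 71.4420
Σ(R_m − R̄_m)² = 221.7400  ⇒  Var(R_m) = 221.7400 / 5 = 44.3480
β = Cov / Var(R_m) = 71.4420 / 44.3480 = 1.6109
MRP = 7.70% − 2.10% = 5.60%
E(R) = R_f + β × MRP = 2.10% + 1.6109 × 5.60% = 11.12%

11.12%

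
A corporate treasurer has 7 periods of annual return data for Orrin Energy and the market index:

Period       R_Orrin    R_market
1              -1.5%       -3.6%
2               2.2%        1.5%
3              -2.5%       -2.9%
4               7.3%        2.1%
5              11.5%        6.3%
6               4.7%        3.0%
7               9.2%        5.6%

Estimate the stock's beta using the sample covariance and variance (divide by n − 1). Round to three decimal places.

Mean R_i = (-1.5 + 2.2 − 2.5 + 7.3 + 11.5 + 4.7 + 9.2) / 7 = 4.4143%
Mean R_m = (-3.6 + 1.5 − 2.9 + 2.1 + 6.3 + 3.0 + 5.6) / 7 = 1.7143%
Σ(R_i − R̄_i)(R_m − R̄_m) = 116.3786  ⇒  Cov = 116.3786 / 6 = 19.3964
Σ(R_m − R̄_m)² = 87.5086  ⇒  Var(R_m) = 87.5086 / 6 = 14.5848
β = Cov / Var(R_m) = 19.3964 / 14.5848 = 1.3299

1.330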